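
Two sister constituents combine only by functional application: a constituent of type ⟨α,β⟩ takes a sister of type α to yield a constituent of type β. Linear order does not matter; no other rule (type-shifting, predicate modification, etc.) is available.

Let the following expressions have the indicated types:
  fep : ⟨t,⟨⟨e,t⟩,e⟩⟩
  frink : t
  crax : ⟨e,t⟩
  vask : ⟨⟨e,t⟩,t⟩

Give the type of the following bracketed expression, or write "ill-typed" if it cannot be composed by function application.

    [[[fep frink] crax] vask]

At [fep frink], fep : ⟨t,⟨⟨e,t⟩,e⟩⟩ takes frink : t, giving ⟨⟨e,t⟩,e⟩.
At [[fep frink] crax], [fep frink] : ⟨⟨e,t⟩,e⟩ takes crax : ⟨e,t⟩, giving e.
At [[[fep frink] crax] vask]: neither e nor ⟨⟨e,t⟩,t⟩ can take the other as argument; the node is ill-typed.

ill-typed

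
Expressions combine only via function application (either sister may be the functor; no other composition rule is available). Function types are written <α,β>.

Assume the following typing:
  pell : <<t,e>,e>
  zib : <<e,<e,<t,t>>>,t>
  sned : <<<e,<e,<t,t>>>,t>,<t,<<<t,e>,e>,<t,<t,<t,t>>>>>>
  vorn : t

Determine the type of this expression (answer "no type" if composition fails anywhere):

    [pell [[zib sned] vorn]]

[zib sned]: <<<e,<e,<t,t>>>,t>,<t,<<<t,e>,e>,<t,<t,<t,t>>>>>> applied to <<e,<e,<t,t>>>,t> yields <t,<<<t,e>,e>,<t,<t,<t,t>>>>>.
[[zib sned] vorn]: <t,<<<t,e>,e>,<t,<t,<t,t>>>>> applied to t yields <<<t,e>,e>,<t,<t,<t,t>>>>.
[pell [[zib sned] vorn]]: <<<t,e>,e>,<t,<t,<t,t>>>> applied to <<t,e>,e> yields <t,<t,<t,t>>>.

<t,<t,<t,t>>>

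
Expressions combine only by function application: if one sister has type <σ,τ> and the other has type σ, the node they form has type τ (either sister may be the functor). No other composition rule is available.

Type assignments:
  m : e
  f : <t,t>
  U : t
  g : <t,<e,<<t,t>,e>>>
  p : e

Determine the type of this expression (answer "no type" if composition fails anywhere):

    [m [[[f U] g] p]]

[f U]: f is <t,t>, U is t; result t.
[[f U] g]: g is <t,<e,<<t,t>,e>>>, [f U] is t; result <e,<<t,t>,e>>.
[[[f U] g] p]: [[f U] g] is <e,<<t,t>,e>>, p is e; result <<t,t>,e>.
[m [[[f U] g] p]]: e and <<t,t>,e> cannot combine by function application — type clash.

no type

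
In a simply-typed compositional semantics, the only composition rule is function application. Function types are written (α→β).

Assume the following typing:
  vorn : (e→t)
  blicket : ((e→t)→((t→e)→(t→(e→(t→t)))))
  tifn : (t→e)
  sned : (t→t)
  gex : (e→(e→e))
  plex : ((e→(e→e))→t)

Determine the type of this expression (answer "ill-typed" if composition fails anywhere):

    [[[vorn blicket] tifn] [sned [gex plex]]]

[vorn blicket] — blicket of type ((e→t)→((t→e)→(t→(e→(t→t))))) combines with vorn of type (e→t): type ((t→e)→(t→(e→(t→t)))).
[[vorn blicket] tifn] — [vorn blicket] of type ((t→e)→(t→(e→(t→t)))) combines with tifn of type (t→e): type (t→(e→(t→t))).
[gex plex] — plex of type ((e→(e→e))→t) combines with gex of type (e→(e→e)): type t.
[sned [gex plex]] — sned of type (t→t) combines with [gex plex] of type t: type t.
[[[vorn blicket] tifn] [sned [gex plex]]] — [[vorn blicket] tifn] of type (t→(e→(t→t))) combines with [sned [gex plex]] of type t: type (e→(t→t)).

(e→(t→t))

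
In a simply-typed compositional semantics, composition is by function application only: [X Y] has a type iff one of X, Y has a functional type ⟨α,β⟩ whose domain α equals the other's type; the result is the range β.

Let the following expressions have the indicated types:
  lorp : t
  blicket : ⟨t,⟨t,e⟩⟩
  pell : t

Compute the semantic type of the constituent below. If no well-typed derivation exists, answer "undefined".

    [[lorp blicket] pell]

[lorp blicket]: ⟨t,⟨t,e⟩⟩ applied to t yields ⟨t,e⟩.
[[lorp blicket] pell]: ⟨t,e⟩ applied to t yields e.

e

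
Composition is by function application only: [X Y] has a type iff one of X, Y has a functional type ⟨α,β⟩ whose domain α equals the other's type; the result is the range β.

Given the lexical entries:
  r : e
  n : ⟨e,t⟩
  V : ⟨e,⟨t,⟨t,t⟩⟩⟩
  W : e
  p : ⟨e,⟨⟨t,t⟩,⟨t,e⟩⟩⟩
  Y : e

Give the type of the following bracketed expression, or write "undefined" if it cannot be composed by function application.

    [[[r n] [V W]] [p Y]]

[r n]: ⟨e,t⟩ applied to e yields t.
[V W]: ⟨e,⟨t,⟨t,t⟩⟩⟩ applied to e yields ⟨t,⟨t,t⟩⟩.
[[r n] [V W]]: ⟨t,⟨t,t⟩⟩ applied to t yields ⟨t,t⟩.
[p Y]: ⟨e,⟨⟨t,t⟩,⟨t,e⟩⟩⟩ applied to e yields ⟨⟨t,t⟩,⟨t,e⟩⟩.
[[[r n] [V W]] [p Y]]: ⟨⟨t,t⟩,⟨t,e⟩⟩ applied to ⟨t,t⟩ yields ⟨t,e⟩.

⟨t,e⟩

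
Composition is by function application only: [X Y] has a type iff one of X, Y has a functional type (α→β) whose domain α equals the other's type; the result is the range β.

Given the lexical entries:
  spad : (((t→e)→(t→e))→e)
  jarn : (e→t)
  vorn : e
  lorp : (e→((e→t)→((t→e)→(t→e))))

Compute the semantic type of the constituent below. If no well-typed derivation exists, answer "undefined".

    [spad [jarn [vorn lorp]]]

e

[vorn lorp]: (e→((e→t)→((t→e)→(t→e)))) applied to e yields ((e→t)→((t→e)→(t→e))).
[jarn [vorn lorp]]: ((e→t)→((t→e)→(t→e))) applied to (e→t) yields ((t→e)→(t→e)).
[spad [jarn [vorn lorp]]]: (((t→e)→(t→e))→e) applied to ((t→e)→(t→e)) yields e.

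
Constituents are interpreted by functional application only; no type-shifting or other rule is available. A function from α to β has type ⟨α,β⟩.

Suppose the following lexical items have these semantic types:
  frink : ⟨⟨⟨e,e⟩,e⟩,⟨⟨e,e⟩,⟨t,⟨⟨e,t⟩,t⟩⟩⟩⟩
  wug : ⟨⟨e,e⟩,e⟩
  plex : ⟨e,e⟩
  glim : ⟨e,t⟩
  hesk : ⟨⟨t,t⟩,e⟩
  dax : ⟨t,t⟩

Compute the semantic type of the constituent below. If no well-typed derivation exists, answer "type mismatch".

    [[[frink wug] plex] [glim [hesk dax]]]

[frink wug]: frink is ⟨⟨⟨e,e⟩,e⟩,⟨⟨e,e⟩,⟨t,⟨⟨e,t⟩,t⟩⟩⟩⟩, wug is ⟨⟨e,e⟩,e⟩; result ⟨⟨e,e⟩,⟨t,⟨⟨e,t⟩,t⟩⟩⟩.
[[frink wug] plex]: [frink wug] is ⟨⟨e,e⟩,⟨t,⟨⟨e,t⟩,t⟩⟩⟩, plex is ⟨e,e⟩; result ⟨t,⟨⟨e,t⟩,t⟩⟩.
[hesk dax]: hesk is ⟨⟨t,t⟩,e⟩, dax is ⟨t,t⟩; result e.
[glim [hesk dax]]: glim is ⟨e,t⟩, [hesk dax] is e; result t.
[[[frink wug] plex] [glim [hesk dax]]]: [[frink wug] plex] is ⟨t,⟨⟨e,t⟩,t⟩⟩, [glim [hesk dax]] is t; result ⟨⟨e,t⟩,t⟩.

⟨⟨e,t⟩,t⟩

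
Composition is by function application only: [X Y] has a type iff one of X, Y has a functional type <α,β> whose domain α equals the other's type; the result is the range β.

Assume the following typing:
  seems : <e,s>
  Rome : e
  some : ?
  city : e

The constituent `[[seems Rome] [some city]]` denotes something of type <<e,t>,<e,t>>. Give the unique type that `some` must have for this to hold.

<e,<s,<<e,t>,<e,t>>>>

For [[seems Rome] [some city]] to have type <<e,t>,<e,t>> with [seems Rome] of type s, [some city] must be the function: [some city] : <s,<<e,t>,<e,t>>>.
For [some city] to have type <s,<<e,t>,<e,t>>> with city of type e, some must be the function: some : <e,<s,<<e,t>,<e,t>>>>.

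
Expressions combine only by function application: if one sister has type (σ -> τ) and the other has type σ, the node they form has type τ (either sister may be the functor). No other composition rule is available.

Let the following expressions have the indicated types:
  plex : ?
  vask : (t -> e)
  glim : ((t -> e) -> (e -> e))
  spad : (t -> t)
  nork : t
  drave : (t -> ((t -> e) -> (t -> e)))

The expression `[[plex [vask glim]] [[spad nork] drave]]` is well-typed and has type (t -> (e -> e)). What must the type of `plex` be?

((e -> e) -> (((t -> e) -> (t -> e)) -> (t -> (e -> e))))

For [[plex [vask glim]] [[spad nork] drave]] to have type (t -> (e -> e)) with [[spad nork] drave] of type ((t -> e) -> (t -> e)), [plex [vask glim]] must be the function: [plex [vask glim]] : (((t -> e) -> (t -> e)) -> (t -> (e -> e))).
For [plex [vask glim]] to have type (((t -> e) -> (t -> e)) -> (t -> (e -> e))) with [vask glim] of type (e -> e), plex must be the function: plex : ((e -> e) -> (((t -> e) -> (t -> e)) -> (t -> (e -> e)))).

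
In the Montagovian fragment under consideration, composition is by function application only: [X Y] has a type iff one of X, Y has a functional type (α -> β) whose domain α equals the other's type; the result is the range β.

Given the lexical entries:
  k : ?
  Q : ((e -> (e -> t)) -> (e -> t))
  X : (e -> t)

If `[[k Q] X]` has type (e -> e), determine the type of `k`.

[[k Q] X] is required to be (e -> e). X : (e -> t) cannot yield (e -> e) as functor, so [k Q] : ((e -> t) -> (e -> e)).
[k Q] is required to be ((e -> t) -> (e -> e)). Q : ((e -> (e -> t)) -> (e -> t)) cannot yield ((e -> t) -> (e -> e)) as functor, so k : (((e -> (e -> t)) -> (e -> t)) -> ((e -> t) -> (e -> e))).

(((e -> (e -> t)) -> (e -> t)) -> ((e -> t) -> (e -> e)))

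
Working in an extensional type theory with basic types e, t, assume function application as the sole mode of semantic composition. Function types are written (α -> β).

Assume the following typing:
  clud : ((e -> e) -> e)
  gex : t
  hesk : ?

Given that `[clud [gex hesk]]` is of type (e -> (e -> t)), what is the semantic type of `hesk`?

At [clud [gex hesk]] (required: (e -> (e -> t))): clud is ((e -> e) -> e), which is not a function with range (e -> (e -> t)); hence [gex hesk] is the functor — type (((e -> e) -> e) -> (e -> (e -> t))).
At [gex hesk] (required: (((e -> e) -> e) -> (e -> (e -> t)))): gex is t, which is not a function with range (((e -> e) -> e) -> (e -> (e -> t))); hence hesk is the functor — type (t -> (((e -> e) -> e) -> (e -> (e -> t)))).

(t -> (((e -> e) -> e) -> (e -> (e -> t))))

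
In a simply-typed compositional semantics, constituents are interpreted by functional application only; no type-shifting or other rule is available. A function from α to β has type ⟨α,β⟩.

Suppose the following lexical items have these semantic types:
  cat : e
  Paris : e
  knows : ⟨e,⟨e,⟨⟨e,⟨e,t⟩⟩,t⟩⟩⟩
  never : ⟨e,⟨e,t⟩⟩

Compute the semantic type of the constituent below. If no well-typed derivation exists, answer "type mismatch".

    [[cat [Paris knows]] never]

[Paris knows] — knows of type ⟨e,⟨e,⟨⟨e,⟨e,t⟩⟩,t⟩⟩⟩ combines with Paris of type e: type ⟨e,⟨⟨e,⟨e,t⟩⟩,t⟩⟩.
[cat [Paris knows]] — [Paris knows] of type ⟨e,⟨⟨e,⟨e,t⟩⟩,t⟩⟩ combines with cat of type e: type ⟨⟨e,⟨e,t⟩⟩,t⟩.
[[cat [Paris knows]] never] — [cat [Paris knows]] of type ⟨⟨e,⟨e,t⟩⟩,t⟩ combines with never of type ⟨e,⟨e,t⟩⟩: type t.

t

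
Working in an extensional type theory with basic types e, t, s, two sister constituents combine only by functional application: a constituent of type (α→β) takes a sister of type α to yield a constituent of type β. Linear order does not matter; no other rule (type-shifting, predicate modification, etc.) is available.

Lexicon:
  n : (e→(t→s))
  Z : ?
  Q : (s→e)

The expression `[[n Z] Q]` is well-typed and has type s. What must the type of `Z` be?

[[n Z] Q] must have type s. The sister Q has type (s→e); that is not a function onto s, so [n Z] must be the functor, of type ((s→e)→s).
[n Z] must have type ((s→e)→s). The sister n has type (e→(t→s)); that is not a function onto ((s→e)→s), so Z must be the functor, of type ((e→(t→s))→((s→e)→s)).

((e→(t→s))→((s→e)→s))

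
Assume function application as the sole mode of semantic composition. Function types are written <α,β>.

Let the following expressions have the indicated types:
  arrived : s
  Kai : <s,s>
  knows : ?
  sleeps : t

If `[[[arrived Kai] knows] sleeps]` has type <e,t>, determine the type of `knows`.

<s,<t,<e,t>>>

[[[arrived Kai] knows] sleeps] must have type <e,t>. The sister sleeps has type t; that is not a function onto <e,t>, so [[arrived Kai] knows] must be the functor, of type <t,<e,t>>.
[[arrived Kai] knows] must have type <t,<e,t>>. The sister [arrived Kai] has type s; that is not a function onto <t,<e,t>>, so knows must be the functor, of type <s,<t,<e,t>>>.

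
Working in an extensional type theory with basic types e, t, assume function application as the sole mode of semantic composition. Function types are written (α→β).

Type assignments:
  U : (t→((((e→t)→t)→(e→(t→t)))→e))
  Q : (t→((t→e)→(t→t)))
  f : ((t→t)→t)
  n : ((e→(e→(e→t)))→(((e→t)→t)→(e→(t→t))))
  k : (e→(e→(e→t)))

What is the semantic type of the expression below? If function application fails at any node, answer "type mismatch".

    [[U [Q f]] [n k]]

[Q f]: (t→((t→e)→(t→t))) and ((t→t)→t) cannot combine by function application — type clash.

type mismatch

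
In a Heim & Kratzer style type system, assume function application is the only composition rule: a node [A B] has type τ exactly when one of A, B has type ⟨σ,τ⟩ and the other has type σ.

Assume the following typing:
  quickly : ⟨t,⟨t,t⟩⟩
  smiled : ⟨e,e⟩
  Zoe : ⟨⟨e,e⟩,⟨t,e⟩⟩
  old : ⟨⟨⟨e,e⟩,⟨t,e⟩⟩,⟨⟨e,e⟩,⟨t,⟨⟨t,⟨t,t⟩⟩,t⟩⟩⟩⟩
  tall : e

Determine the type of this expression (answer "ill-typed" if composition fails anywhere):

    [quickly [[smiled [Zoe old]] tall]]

At [Zoe old], old : ⟨⟨⟨e,e⟩,⟨t,e⟩⟩,⟨⟨e,e⟩,⟨t,⟨⟨t,⟨t,t⟩⟩,t⟩⟩⟩⟩ takes Zoe : ⟨⟨e,e⟩,⟨t,e⟩⟩, giving ⟨⟨e,e⟩,⟨t,⟨⟨t,⟨t,t⟩⟩,t⟩⟩⟩.
At [smiled [Zoe old]], [Zoe old] : ⟨⟨e,e⟩,⟨t,⟨⟨t,⟨t,t⟩⟩,t⟩⟩⟩ takes smiled : ⟨e,e⟩, giving ⟨t,⟨⟨t,⟨t,t⟩⟩,t⟩⟩.
[[smiled [Zoe old]] tall]: ⟨t,⟨⟨t,⟨t,t⟩⟩,t⟩⟩ with e — neither is a function whose domain matches the other; composition fails here.

ill-typed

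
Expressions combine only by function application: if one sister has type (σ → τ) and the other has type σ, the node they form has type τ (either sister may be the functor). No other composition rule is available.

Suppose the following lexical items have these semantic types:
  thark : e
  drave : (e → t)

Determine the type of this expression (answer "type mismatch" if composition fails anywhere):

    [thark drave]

t

At [thark drave], drave : (e → t) takes thark : e, giving t.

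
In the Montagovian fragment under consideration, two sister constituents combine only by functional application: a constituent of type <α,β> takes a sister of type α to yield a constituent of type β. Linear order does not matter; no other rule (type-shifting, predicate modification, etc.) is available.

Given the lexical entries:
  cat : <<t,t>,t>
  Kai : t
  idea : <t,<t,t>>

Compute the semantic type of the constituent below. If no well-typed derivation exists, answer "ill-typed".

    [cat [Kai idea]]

[Kai idea]: <t,<t,t>> applied to t yields <t,t>.
[cat [Kai idea]]: <<t,t>,t> applied to <t,t> yields t.

t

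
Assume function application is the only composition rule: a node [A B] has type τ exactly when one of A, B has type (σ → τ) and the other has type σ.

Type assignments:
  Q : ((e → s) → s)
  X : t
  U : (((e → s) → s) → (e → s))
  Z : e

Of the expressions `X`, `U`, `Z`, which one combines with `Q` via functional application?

U

X : t — no; Q wants (e → s), and X wants nothing (atomic).
U — combines: U : (((e → s) → s) → (e → s)) takes Q : ((e → s) → s) as argument, giving (e → s).
Z : e — no; Q wants (e → s), and Z wants nothing (atomic).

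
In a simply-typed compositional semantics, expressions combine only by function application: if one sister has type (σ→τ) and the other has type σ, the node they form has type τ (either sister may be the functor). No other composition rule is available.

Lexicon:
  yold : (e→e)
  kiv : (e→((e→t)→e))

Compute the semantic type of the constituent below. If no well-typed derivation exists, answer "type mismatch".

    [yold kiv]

type mismatch

[yold kiv]: (e→e) and (e→((e→t)→e)) cannot combine by function application — type clash.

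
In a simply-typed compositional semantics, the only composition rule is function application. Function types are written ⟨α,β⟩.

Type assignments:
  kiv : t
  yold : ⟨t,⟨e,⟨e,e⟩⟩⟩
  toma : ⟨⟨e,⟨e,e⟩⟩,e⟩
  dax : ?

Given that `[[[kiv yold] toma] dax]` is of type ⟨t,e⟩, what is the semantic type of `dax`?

[[[kiv yold] toma] dax] must have type ⟨t,e⟩. The sister [[kiv yold] toma] has type e; that is not a function onto ⟨t,e⟩, so dax must be the functor, of type ⟨e,⟨t,e⟩⟩.

⟨e,⟨t,e⟩⟩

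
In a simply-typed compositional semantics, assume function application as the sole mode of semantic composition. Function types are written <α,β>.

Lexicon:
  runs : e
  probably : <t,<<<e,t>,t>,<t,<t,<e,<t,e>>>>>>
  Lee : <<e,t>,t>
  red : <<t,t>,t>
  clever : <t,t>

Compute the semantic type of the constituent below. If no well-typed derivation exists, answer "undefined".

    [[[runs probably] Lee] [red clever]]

undefined

[runs probably]: e and <t,<<<e,t>,t>,<t,<t,<e,<t,e>>>>>> cannot combine by function application — type clash.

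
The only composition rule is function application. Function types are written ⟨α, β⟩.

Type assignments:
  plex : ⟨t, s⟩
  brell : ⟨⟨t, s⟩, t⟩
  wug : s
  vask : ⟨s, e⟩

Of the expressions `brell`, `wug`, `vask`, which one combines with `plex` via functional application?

brell

brell — combines: brell : ⟨⟨t, s⟩, t⟩ takes plex : ⟨t, s⟩ as argument, giving t.
wug : s — no; plex wants t, and wug wants nothing (atomic).
vask : ⟨s, e⟩ — no; plex wants t, and vask wants s.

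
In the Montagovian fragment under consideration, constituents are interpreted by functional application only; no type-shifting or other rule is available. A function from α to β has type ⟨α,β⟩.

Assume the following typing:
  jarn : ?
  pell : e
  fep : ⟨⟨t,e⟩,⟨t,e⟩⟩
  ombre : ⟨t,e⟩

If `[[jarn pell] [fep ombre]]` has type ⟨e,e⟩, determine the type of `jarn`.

⟨e,⟨⟨t,e⟩,⟨e,e⟩⟩⟩

At [[jarn pell] [fep ombre]] (required: ⟨e,e⟩): [fep ombre] is ⟨t,e⟩, which is not a function with range ⟨e,e⟩; hence [jarn pell] is the functor — type ⟨⟨t,e⟩,⟨e,e⟩⟩.
At [jarn pell] (required: ⟨⟨t,e⟩,⟨e,e⟩⟩): pell is e, which is not a function with range ⟨⟨t,e⟩,⟨e,e⟩⟩; hence jarn is the functor — type ⟨e,⟨⟨t,e⟩,⟨e,e⟩⟩⟩.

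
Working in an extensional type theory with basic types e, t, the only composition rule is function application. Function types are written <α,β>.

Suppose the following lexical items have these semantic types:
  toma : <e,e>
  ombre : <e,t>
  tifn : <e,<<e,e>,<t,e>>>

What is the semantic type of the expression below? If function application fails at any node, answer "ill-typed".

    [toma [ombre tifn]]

At [ombre tifn]: neither <e,t> nor <e,<<e,e>,<t,e>>> can take the other as argument; the node is ill-typed.

ill-typed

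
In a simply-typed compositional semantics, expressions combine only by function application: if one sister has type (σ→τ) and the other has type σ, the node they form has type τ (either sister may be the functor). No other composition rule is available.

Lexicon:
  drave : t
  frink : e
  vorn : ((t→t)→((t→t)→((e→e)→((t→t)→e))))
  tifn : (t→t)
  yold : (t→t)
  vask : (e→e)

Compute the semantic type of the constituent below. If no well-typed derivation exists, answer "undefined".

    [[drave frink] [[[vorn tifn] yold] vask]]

[drave frink]: t and e cannot combine by function application — type clash.

undefined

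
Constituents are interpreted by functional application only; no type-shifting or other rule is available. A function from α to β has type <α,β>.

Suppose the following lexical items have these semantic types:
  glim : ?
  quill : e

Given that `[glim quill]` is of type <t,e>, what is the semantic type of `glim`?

<e,<t,e>>

[glim quill] must have type <t,e>. The sister quill has type e; that is not a function onto <t,e>, so glim must be the functor, of type <e,<t,e>>.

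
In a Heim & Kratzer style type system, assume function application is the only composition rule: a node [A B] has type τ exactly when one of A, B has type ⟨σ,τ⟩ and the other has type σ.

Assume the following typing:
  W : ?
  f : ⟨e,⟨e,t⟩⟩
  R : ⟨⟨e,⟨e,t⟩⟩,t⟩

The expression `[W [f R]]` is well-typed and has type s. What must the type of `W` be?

At [W [f R]] (required: s): [f R] is t, which is not a function with range s; hence W is the functor — type ⟨t,s⟩.

⟨t,s⟩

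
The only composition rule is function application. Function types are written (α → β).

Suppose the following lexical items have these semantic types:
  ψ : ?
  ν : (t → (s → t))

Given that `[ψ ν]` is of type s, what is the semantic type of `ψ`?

At [ψ ν] (required: s): ν is (t → (s → t)), which is not a function with range s; hence ψ is the functor — type ((t → (s → t)) → s).

((t → (s → t)) → s)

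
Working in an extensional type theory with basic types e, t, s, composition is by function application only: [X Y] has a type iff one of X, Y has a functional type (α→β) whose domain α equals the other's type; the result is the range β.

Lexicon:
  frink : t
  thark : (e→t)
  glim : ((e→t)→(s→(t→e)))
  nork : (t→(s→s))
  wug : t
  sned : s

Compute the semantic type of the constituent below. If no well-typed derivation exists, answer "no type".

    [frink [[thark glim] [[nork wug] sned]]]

At [thark glim], glim : ((e→t)→(s→(t→e))) takes thark : (e→t), giving (s→(t→e)).
At [nork wug], nork : (t→(s→s)) takes wug : t, giving (s→s).
At [[nork wug] sned], [nork wug] : (s→s) takes sned : s, giving s.
At [[thark glim] [[nork wug] sned]], [thark glim] : (s→(t→e)) takes [[nork wug] sned] : s, giving (t→e).
At [frink [[thark glim] [[nork wug] sned]]], [[thark glim] [[nork wug] sned]] : (t→e) takes frink : t, giving e.

e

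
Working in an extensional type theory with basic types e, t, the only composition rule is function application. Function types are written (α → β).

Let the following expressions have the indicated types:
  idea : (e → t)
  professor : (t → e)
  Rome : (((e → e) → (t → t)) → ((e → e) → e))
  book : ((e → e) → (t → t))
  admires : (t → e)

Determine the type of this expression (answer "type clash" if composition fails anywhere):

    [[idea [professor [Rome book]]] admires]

[Rome book]: (((e → e) → (t → t)) → ((e → e) → e)) applied to ((e → e) → (t → t)) yields ((e → e) → e).
[professor [Rome book]]: (t → e) and ((e → e) → e) cannot combine by function application — type clash.

type clash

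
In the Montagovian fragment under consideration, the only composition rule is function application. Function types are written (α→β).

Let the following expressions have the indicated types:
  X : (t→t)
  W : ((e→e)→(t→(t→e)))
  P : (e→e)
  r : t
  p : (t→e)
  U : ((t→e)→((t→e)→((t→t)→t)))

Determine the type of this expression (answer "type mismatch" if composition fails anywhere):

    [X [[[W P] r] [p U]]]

[W P]: W is ((e→e)→(t→(t→e))), P is (e→e); result (t→(t→e)).
[[W P] r]: [W P] is (t→(t→e)), r is t; result (t→e).
[p U]: U is ((t→e)→((t→e)→((t→t)→t))), p is (t→e); result ((t→e)→((t→t)→t)).
[[[W P] r] [p U]]: [p U] is ((t→e)→((t→t)→t)), [[W P] r] is (t→e); result ((t→t)→t).
[X [[[W P] r] [p U]]]: [[[W P] r] [p U]] is ((t→t)→t), X is (t→t); result t.

t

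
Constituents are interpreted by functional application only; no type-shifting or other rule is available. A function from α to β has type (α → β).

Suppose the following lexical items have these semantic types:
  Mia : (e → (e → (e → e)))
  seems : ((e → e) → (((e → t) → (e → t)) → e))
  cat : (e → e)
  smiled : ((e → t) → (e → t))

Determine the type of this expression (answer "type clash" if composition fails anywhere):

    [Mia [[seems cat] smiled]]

[seems cat] — seems of type ((e → e) → (((e → t) → (e → t)) → e)) combines with cat of type (e → e): type (((e → t) → (e → t)) → e).
[[seems cat] smiled] — [seems cat] of type (((e → t) → (e → t)) → e) combines with smiled of type ((e → t) → (e → t)): type e.
[Mia [[seems cat] smiled]] — Mia of type (e → (e → (e → e))) combines with [[seems cat] smiled] of type e: type (e → (e → e)).

(e → (e → e))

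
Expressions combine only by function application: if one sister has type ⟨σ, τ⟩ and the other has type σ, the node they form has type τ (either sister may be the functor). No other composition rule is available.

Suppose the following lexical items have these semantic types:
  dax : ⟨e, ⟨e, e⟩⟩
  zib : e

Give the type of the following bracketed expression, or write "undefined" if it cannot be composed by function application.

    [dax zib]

[dax zib] — dax of type ⟨e, ⟨e, e⟩⟩ combines with zib of type e: type ⟨e, e⟩.

⟨e, e⟩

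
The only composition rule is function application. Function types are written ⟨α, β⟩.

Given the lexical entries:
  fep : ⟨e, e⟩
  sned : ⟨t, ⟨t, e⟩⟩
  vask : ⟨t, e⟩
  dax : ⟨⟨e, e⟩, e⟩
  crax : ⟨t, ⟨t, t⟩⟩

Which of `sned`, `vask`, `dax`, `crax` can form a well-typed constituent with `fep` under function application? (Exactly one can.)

sned : ⟨t, ⟨t, e⟩⟩ — does not combine with fep.
vask : ⟨t, e⟩ — does not combine with fep.
dax — combines: dax : ⟨⟨e, e⟩, e⟩ takes fep : ⟨e, e⟩ as argument, giving e.
crax : ⟨t, ⟨t, t⟩⟩ — does not combine with fep.

dax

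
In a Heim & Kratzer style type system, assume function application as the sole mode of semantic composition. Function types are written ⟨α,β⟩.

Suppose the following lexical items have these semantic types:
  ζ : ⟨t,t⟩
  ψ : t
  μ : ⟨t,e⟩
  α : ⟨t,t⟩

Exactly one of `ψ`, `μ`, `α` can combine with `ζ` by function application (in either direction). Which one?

ψ

ψ — combines: ζ : ⟨t,t⟩ takes ψ : t as argument, giving t.
μ : ⟨t,e⟩ — neither side's domain matches the other.
α : ⟨t,t⟩ — neither side's domain matches the other.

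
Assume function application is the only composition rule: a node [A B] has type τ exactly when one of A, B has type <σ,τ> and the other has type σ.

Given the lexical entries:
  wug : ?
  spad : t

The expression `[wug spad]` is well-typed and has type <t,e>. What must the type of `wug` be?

[wug spad] must have type <t,e>. The sister spad has type t; that is not a function onto <t,e>, so wug must be the functor, of type <t,<t,e>>.

<t,<t,e>>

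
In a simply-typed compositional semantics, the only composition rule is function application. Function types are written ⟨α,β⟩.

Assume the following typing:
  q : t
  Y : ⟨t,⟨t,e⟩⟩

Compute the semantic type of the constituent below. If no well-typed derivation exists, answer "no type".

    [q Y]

[q Y]: Y is ⟨t,⟨t,e⟩⟩, q is t; result ⟨t,e⟩.

⟨t,e⟩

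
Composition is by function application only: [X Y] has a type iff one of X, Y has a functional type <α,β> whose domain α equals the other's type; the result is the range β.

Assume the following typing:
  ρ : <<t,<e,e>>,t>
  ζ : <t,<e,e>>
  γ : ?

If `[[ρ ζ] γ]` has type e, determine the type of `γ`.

<t,e>

At [[ρ ζ] γ] (required: e): [ρ ζ] is t, which is not a function with range e; hence γ is the functor — type <t,e>.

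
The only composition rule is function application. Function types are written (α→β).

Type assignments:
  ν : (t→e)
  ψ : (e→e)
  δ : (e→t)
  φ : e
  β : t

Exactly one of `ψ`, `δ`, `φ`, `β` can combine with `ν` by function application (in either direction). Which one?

β

ψ : (e→e) — no; ν wants t, and ψ wants e.
δ : (e→t) — no; ν wants t, and δ wants e.
φ : e — no; ν wants t, and φ wants nothing (atomic).
β — combines: ν : (t→e) takes β : t as argument, giving e.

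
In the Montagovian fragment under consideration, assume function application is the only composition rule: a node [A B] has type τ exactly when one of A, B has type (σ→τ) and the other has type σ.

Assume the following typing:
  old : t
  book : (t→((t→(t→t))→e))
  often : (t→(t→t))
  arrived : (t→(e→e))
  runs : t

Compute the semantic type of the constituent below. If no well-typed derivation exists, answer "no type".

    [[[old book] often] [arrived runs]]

[old book]: (t→((t→(t→t))→e)) applied to t yields ((t→(t→t))→e).
[[old book] often]: ((t→(t→t))→e) applied to (t→(t→t)) yields e.
[arrived runs]: (t→(e→e)) applied to t yields (e→e).
[[[old book] often] [arrived runs]]: (e→e) applied to e yields e.

e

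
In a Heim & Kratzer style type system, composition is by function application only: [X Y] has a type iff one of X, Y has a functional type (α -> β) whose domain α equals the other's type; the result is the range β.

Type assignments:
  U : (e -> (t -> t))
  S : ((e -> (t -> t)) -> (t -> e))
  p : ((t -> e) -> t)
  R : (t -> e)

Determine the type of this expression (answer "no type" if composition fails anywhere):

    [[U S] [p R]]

e

[U S]: S is ((e -> (t -> t)) -> (t -> e)), U is (e -> (t -> t)); result (t -> e).
[p R]: p is ((t -> e) -> t), R is (t -> e); result t.
[[U S] [p R]]: [U S] is (t -> e), [p R] is t; result e.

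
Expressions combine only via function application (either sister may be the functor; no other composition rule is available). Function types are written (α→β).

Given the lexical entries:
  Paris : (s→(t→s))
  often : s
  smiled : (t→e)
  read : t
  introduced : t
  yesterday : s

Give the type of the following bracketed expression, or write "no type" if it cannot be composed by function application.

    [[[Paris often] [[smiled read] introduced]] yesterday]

no type

[Paris often]: functor Paris : (s→(t→s)), argument often : s; result (t→s).
[smiled read]: functor smiled : (t→e), argument read : t; result e.
At [[smiled read] introduced]: neither e nor t can take the other as argument; the node is ill-typed.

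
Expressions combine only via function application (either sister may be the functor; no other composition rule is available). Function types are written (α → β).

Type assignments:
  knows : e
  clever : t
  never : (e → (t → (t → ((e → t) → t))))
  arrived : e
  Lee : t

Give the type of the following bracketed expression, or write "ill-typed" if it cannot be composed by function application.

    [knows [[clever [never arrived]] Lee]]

At [never arrived], never : (e → (t → (t → ((e → t) → t)))) takes arrived : e, giving (t → (t → ((e → t) → t))).
At [clever [never arrived]], [never arrived] : (t → (t → ((e → t) → t))) takes clever : t, giving (t → ((e → t) → t)).
At [[clever [never arrived]] Lee], [clever [never arrived]] : (t → ((e → t) → t)) takes Lee : t, giving ((e → t) → t).
[knows [[clever [never arrived]] Lee]]: e with ((e → t) → t) — neither is a function whose domain matches the other; composition fails here.

ill-typed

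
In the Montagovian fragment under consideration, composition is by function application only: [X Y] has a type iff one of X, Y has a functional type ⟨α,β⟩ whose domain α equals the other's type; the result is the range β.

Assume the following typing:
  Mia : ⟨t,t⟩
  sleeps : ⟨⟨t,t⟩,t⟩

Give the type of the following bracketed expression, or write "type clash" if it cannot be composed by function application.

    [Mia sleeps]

t

At [Mia sleeps], sleeps : ⟨⟨t,t⟩,t⟩ takes Mia : ⟨t,t⟩, giving t.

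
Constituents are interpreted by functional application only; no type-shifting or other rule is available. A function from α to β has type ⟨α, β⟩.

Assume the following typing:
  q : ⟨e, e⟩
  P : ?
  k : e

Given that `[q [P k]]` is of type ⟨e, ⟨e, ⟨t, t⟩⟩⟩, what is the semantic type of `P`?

[q [P k]] is required to be ⟨e, ⟨e, ⟨t, t⟩⟩⟩. q : ⟨e, e⟩ cannot yield ⟨e, ⟨e, ⟨t, t⟩⟩⟩ as functor, so [P k] : ⟨⟨e, e⟩, ⟨e, ⟨e, ⟨t, t⟩⟩⟩⟩.
[P k] is required to be ⟨⟨e, e⟩, ⟨e, ⟨e, ⟨t, t⟩⟩⟩⟩. k : e cannot yield ⟨⟨e, e⟩, ⟨e, ⟨e, ⟨t, t⟩⟩⟩⟩ as functor, so P : ⟨e, ⟨⟨e, e⟩, ⟨e, ⟨e, ⟨t, t⟩⟩⟩⟩⟩.

⟨e, ⟨⟨e, e⟩, ⟨e, ⟨e, ⟨t, t⟩⟩⟩⟩⟩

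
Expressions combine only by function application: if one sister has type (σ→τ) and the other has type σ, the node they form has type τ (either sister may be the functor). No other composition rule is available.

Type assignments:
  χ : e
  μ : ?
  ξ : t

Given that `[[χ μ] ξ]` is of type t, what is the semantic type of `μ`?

At [[χ μ] ξ] (required: t): ξ is t, which is not a function with range t; hence [χ μ] is the functor — type (t→t).
At [χ μ] (required: (t→t)): χ is e, which is not a function with range (t→t); hence μ is the functor — type (e→(t→t)).

(e→(t→t))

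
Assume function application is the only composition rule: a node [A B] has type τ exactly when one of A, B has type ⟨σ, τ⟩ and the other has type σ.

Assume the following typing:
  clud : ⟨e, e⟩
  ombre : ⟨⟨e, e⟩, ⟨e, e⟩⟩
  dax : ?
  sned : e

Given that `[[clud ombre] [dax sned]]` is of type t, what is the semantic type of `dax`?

At [[clud ombre] [dax sned]] (required: t): [clud ombre] is ⟨e, e⟩, which is not a function with range t; hence [dax sned] is the functor — type ⟨⟨e, e⟩, t⟩.
At [dax sned] (required: ⟨⟨e, e⟩, t⟩): sned is e, which is not a function with range ⟨⟨e, e⟩, t⟩; hence dax is the functor — type ⟨e, ⟨⟨e, e⟩, t⟩⟩.

⟨e, ⟨⟨e, e⟩, t⟩⟩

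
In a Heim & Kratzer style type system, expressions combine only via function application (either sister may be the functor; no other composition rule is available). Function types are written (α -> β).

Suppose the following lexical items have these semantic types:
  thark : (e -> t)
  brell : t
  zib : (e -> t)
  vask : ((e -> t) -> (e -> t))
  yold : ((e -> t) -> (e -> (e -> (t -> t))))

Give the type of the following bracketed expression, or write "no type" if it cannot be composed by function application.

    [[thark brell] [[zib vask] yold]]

no type

At [thark brell]: neither (e -> t) nor t can take the other as argument; the node is ill-typed.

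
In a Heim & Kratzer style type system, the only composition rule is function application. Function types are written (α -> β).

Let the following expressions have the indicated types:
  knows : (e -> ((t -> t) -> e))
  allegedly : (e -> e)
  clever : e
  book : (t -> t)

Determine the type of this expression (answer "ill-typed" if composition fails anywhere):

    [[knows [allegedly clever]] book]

[allegedly clever]: (e -> e) applied to e yields e.
[knows [allegedly clever]]: (e -> ((t -> t) -> e)) applied to e yields ((t -> t) -> e).
[[knows [allegedly clever]] book]: ((t -> t) -> e) applied to (t -> t) yields e.

e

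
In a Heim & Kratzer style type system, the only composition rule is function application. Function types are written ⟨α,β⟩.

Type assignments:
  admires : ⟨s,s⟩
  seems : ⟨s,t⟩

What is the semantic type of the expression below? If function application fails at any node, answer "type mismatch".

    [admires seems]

[admires seems]: ⟨s,s⟩ and ⟨s,t⟩ cannot combine by function application — type clash.

type mismatch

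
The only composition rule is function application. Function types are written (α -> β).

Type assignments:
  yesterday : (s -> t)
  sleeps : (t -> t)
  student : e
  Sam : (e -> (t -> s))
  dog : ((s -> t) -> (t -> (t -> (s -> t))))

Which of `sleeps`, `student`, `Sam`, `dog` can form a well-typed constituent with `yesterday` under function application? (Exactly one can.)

sleeps : (t -> t) — does not combine with yesterday.
student : e — does not combine with yesterday.
Sam : (e -> (t -> s)) — does not combine with yesterday.
dog — combines: dog : ((s -> t) -> (t -> (t -> (s -> t)))) takes yesterday : (s -> t) as argument, giving (t -> (t -> (s -> t))).

dog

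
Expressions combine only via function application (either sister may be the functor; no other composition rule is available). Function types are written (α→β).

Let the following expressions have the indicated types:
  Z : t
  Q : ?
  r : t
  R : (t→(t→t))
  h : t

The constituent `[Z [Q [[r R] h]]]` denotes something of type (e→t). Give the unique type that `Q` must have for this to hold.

[Z [Q [[r R] h]]] must have type (e→t). The sister Z has type t; that is not a function onto (e→t), so [Q [[r R] h]] must be the functor, of type (t→(e→t)).
[Q [[r R] h]] must have type (t→(e→t)). The sister [[r R] h] has type t; that is not a function onto (t→(e→t)), so Q must be the functor, of type (t→(t→(e→t))).

(t→(t→(e→t)))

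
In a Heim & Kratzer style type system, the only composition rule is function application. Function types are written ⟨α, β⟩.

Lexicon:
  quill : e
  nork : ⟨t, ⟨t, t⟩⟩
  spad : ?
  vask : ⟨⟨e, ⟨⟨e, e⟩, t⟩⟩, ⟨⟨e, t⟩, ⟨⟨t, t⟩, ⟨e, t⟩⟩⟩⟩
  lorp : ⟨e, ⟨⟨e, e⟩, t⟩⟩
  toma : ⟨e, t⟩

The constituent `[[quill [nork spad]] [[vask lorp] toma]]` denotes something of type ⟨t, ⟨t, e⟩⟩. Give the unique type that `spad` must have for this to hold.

[[quill [nork spad]] [[vask lorp] toma]] must have type ⟨t, ⟨t, e⟩⟩. The sister [[vask lorp] toma] has type ⟨⟨t, t⟩, ⟨e, t⟩⟩; that is not a function onto ⟨t, ⟨t, e⟩⟩, so [quill [nork spad]] must be the functor, of type ⟨⟨⟨t, t⟩, ⟨e, t⟩⟩, ⟨t, ⟨t, e⟩⟩⟩.
[quill [nork spad]] must have type ⟨⟨⟨t, t⟩, ⟨e, t⟩⟩, ⟨t, ⟨t, e⟩⟩⟩. The sister quill has type e; that is not a function onto ⟨⟨⟨t, t⟩, ⟨e, t⟩⟩, ⟨t, ⟨t, e⟩⟩⟩, so [nork spad] must be the functor, of type ⟨e, ⟨⟨⟨t, t⟩, ⟨e, t⟩⟩, ⟨t, ⟨t, e⟩⟩⟩⟩.
[nork spad] must have type ⟨e, ⟨⟨⟨t, t⟩, ⟨e, t⟩⟩, ⟨t, ⟨t, e⟩⟩⟩⟩. The sister nork has type ⟨t, ⟨t, t⟩⟩; that is not a function onto ⟨e, ⟨⟨⟨t, t⟩, ⟨e, t⟩⟩, ⟨t, ⟨t, e⟩⟩⟩⟩, so spad must be the functor, of type ⟨⟨t, ⟨t, t⟩⟩, ⟨e, ⟨⟨⟨t, t⟩, ⟨e, t⟩⟩, ⟨t, ⟨t, e⟩⟩⟩⟩⟩.

⟨⟨t, ⟨t, t⟩⟩, ⟨e, ⟨⟨⟨t, t⟩, ⟨e, t⟩⟩, ⟨t, ⟨t, e⟩⟩⟩⟩⟩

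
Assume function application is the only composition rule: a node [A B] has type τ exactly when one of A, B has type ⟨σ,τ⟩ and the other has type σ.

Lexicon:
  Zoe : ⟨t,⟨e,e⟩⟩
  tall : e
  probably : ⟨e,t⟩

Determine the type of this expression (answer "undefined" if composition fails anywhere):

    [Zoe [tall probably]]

[tall probably]: functor probably : ⟨e,t⟩, argument tall : e; result t.
[Zoe [tall probably]]: functor Zoe : ⟨t,⟨e,e⟩⟩, argument [tall probably] : t; result ⟨e,e⟩.

⟨e,e⟩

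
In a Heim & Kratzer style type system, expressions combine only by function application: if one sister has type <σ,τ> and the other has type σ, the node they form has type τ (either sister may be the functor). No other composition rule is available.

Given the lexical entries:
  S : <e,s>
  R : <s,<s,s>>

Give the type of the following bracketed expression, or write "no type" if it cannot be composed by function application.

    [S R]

no type

[S R]: <e,s> and <s,<s,s>> cannot combine by function application — type clash.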